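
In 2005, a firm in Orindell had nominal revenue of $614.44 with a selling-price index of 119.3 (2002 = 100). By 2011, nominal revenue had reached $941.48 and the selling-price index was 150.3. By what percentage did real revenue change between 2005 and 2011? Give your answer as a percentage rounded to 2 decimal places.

21.62%

Real revenue 2005 = 614.44 / 1.193 = 515.04.
Real revenue 2011 = 941.48 / 1.503 = 626.40.
Real growth = 626.40 / 515.04 − 1 = 0.2162.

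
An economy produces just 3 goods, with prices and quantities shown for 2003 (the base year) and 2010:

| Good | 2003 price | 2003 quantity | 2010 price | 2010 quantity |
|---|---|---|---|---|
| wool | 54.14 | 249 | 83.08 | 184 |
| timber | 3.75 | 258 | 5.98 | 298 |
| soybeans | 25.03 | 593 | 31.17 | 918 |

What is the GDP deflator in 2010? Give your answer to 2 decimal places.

134.14

Nominal GDP 2010 = 83.08·184 + 5.98·298 + 31.17·918 = 45682.82.
Real GDP 2010 (at 2003 prices) = 54.14·184 + 3.75·298 + 25.03·918 = 34056.80.
Deflator = Nominal/Real × 100 = 45682.82/34056.80 × 100 = 134.137.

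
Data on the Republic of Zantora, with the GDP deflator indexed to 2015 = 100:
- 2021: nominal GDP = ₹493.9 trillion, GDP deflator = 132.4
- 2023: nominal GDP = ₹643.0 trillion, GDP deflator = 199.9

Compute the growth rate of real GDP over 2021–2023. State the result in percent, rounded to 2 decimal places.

-13.77%

Deflate each year: 2021 → 493.9/1.324 = 373.04; 2023 → 643.0/1.999 = 321.66.
So real GDP changed by 321.66/373.04 − 1 = -0.1377, i.e. -13.77%.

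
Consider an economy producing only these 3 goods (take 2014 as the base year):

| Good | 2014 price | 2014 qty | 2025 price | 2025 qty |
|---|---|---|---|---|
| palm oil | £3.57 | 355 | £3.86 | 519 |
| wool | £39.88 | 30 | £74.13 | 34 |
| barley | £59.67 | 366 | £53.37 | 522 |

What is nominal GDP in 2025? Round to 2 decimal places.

£32382.90

Nominal GDP 2025 = Σ (p_2025 × q_2025) = 3.86·519 + 74.13·34 + 53.37·522 = 32382.90.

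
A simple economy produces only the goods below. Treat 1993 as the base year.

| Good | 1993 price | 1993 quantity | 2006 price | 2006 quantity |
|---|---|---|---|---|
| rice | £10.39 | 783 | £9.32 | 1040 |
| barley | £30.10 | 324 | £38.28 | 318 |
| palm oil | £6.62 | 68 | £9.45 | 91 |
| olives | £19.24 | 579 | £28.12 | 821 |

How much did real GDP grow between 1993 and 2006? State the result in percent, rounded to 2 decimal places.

24.76%

Real GDP 1993 = Nominal GDP 1993 = 10.39·783 + 30.10·324 + 6.62·68 + 19.24·579 = 29477.89.
Real GDP 2006 (at 1993 prices) = 10.39·1040 + 30.10·318 + 6.62·91 + 19.24·821 = 36775.86.
Real growth = 36775.86/29477.89 − 1 = 0.2476.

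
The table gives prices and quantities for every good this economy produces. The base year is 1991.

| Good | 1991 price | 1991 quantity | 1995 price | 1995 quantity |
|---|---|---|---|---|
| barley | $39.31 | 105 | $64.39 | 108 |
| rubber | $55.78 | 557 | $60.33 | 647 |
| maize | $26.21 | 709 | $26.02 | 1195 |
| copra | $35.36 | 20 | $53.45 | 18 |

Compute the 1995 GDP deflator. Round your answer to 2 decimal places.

107.96

Nominal GDP 1995 = 64.39·108 + 60.33·647 + 26.02·1195 + 53.45·18 = 78043.63.
Real GDP 1995 (at 1991 prices) = 39.31·108 + 55.78·647 + 26.21·1195 + 35.36·18 = 72292.57.
Deflator = Nominal/Real × 100 = 78043.63/72292.57 × 100 = 107.955.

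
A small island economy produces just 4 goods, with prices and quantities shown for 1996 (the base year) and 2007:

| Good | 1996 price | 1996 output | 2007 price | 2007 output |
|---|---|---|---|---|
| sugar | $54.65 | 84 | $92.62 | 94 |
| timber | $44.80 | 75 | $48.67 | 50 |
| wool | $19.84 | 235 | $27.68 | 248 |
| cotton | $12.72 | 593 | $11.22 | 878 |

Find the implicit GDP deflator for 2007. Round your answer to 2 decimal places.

Nominal GDP 2007 = 92.62·94 + 48.67·50 + 27.68·248 + 11.22·878 = 27855.58.
Real GDP 2007 (at 1996 prices) = 54.65·94 + 44.80·50 + 19.84·248 + 12.72·878 = 23465.58.
Deflator = Nominal/Real × 100 = 27855.58/23465.58 × 100 = 118.708.

118.71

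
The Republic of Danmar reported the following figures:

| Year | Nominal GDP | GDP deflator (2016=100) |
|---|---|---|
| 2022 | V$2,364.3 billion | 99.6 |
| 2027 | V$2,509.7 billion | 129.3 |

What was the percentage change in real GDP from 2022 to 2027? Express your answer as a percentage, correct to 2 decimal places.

Real GDP 2022 = 2364.3 / 0.996 = 2373.80.
Real GDP 2027 = 2509.7 / 1.293 = 1940.99.
Real growth = 1940.99 / 2373.80 − 1 = -0.1823.

-18.23%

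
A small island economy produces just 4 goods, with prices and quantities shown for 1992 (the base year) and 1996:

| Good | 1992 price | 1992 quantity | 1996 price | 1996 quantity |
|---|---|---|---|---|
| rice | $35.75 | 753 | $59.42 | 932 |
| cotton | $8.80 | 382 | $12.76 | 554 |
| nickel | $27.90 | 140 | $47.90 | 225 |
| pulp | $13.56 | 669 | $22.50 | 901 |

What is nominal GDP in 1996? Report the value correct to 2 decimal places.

$93498.48

Nominal GDP 1996 = Σ (p_1996 × q_1996) = 59.42·932 + 12.76·554 + 47.90·225 + 22.50·901 = 93498.48.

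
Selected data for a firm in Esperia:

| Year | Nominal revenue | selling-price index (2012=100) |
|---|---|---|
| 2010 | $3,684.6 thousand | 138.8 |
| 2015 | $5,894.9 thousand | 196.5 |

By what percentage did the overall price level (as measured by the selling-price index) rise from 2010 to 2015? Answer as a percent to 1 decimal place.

Price-level change = 196.5 / 138.8 − 1 = 0.4157.

41.6%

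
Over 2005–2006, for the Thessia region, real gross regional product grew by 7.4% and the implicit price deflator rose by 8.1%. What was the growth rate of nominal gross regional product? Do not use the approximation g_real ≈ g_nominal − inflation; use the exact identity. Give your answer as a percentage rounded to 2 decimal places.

(1 + g_nom) = (1 + g_real)(1 + π) = 1.0740 × 1.0810 = 1.16099.

16.10%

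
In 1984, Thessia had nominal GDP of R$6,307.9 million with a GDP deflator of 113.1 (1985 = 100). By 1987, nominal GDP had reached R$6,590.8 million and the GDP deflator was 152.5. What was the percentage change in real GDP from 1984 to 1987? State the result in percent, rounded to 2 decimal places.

-22.51%

Real GDP 1984 = 6307.9 / 1.131 = 5577.28.
Real GDP 1987 = 6590.8 / 1.525 = 4321.84.
Real growth = 4321.84 / 5577.28 − 1 = -0.2251.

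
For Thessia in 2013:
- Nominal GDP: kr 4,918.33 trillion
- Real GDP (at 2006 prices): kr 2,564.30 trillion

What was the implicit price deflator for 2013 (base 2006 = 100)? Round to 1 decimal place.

implicit price deflator = (Nominal / Real) × 100 = 4918.33 / 2564.30 × 100 = 191.80.

191.8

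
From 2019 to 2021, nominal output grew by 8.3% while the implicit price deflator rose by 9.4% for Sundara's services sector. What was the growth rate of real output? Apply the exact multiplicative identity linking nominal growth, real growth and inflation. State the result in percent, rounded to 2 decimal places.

(1 + g_nom) = (1 + g_real)(1 + π), so g_real = 1.0830 / 1.0940 − 1 = -0.01005.

-1.01%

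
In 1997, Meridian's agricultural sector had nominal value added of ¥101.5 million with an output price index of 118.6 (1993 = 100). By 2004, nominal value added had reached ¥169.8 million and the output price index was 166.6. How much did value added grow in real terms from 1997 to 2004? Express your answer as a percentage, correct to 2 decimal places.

19.09%

Real value added 1997 = 101.5 / 1.186 = 85.58.
Real value added 2004 = 169.8 / 1.666 = 101.92.
Real growth = 101.92 / 85.58 − 1 = 0.1909.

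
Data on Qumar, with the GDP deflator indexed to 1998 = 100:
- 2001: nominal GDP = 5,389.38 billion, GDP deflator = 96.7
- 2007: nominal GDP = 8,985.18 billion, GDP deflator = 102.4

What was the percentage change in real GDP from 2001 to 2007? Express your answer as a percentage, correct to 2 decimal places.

57.44%

Deflate each year: 2001 → 5389.38/0.967 = 5573.30; 2007 → 8985.18/1.024 = 8774.59.
So real GDP changed by 8774.59/5573.30 − 1 = 0.5744, i.e. 57.44%.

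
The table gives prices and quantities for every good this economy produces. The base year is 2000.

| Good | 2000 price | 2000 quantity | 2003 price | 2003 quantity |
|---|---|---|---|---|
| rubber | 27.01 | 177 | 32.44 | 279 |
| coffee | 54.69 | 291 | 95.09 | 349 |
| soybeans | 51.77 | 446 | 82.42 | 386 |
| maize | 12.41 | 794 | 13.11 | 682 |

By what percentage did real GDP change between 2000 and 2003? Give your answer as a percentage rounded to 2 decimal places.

Real GDP 2000 = Nominal GDP 2000 = 27.01·177 + 54.69·291 + 51.77·446 + 12.41·794 = 53638.52.
Real GDP 2003 (at 2000 prices) = 27.01·279 + 54.69·349 + 51.77·386 + 12.41·682 = 55069.44.
Real growth = 55069.44/53638.52 − 1 = 0.0267.

2.67%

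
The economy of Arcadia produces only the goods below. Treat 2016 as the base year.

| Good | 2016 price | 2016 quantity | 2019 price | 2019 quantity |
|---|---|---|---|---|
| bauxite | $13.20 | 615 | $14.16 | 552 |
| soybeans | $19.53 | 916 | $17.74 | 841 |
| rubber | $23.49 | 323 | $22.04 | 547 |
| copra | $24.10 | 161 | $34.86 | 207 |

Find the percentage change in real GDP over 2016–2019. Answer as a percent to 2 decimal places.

10.87%

Real GDP 2016 = Nominal GDP 2016 = 13.20·615 + 19.53·916 + 23.49·323 + 24.10·161 = 37474.85.
Real GDP 2019 (at 2016 prices) = 13.20·552 + 19.53·841 + 23.49·547 + 24.10·207 = 41548.86.
Real growth = 41548.86/37474.85 − 1 = 0.1087.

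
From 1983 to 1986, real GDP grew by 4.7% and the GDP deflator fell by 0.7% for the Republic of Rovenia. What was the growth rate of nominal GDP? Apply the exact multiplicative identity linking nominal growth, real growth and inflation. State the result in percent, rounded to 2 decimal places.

3.97%

(1 + g_nom) = (1 + g_real)(1 + π) = 1.0470 × 0.9930 = 1.03967.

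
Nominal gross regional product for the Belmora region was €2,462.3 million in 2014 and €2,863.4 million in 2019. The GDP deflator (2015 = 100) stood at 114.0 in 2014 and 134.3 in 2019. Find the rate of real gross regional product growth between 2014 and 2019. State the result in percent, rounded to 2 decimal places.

Real gross regional product 2014 = 2462.3 / 1.140 = 2159.91.
Real gross regional product 2019 = 2863.4 / 1.343 = 2132.09.
Real growth = 2132.09 / 2159.91 − 1 = -0.0129.

-1.29%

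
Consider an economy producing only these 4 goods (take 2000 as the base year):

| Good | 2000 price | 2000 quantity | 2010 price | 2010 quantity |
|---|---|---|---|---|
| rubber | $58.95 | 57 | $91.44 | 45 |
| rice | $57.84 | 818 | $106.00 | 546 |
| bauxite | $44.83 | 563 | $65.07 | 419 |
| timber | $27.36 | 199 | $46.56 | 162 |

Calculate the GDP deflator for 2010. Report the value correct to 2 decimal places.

168.49

Nominal GDP 2010 = 91.44·45 + 106.00·546 + 65.07·419 + 46.56·162 = 96797.85.
Real GDP 2010 (at 2000 prices) = 58.95·45 + 57.84·546 + 44.83·419 + 27.36·162 = 57449.48.
Deflator = Nominal/Real × 100 = 96797.85/57449.48 × 100 = 168.492.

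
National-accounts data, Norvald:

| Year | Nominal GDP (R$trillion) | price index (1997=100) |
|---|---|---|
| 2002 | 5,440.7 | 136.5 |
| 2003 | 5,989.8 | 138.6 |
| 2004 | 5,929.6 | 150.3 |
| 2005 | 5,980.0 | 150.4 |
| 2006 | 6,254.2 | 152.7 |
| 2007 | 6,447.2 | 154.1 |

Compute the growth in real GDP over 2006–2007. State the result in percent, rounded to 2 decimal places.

Real GDP 2006 = 6254.2/1.527 = 4095.74.
Real GDP 2007 = 6447.2/1.541 = 4183.78.
Change = 4183.78/4095.74 − 1 = 0.0215.

2.15%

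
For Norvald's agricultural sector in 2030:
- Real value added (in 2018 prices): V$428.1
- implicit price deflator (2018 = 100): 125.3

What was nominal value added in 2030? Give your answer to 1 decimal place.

Nominal value added = Real × (implicit price deflator/100) = 428.1 × 1.253 = 536.41.

V$536.4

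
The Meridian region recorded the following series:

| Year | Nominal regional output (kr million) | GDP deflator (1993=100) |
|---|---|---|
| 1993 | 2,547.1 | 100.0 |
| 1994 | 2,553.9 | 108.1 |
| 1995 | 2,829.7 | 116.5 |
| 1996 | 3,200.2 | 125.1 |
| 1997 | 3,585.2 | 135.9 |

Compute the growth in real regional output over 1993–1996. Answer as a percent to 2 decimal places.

Real regional output 1993 = 2547.1/1.000 = 2547.10.
Real regional output 1996 = 3200.2/1.251 = 2558.11.
Change = 2558.11/2547.10 − 1 = 0.0043.

0.43%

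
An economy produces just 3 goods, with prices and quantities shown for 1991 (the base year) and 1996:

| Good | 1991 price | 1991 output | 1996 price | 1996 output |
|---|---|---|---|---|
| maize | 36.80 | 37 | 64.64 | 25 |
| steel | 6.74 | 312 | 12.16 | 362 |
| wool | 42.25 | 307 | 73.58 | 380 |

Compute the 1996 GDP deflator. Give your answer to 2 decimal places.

175.01

Nominal GDP 1996 = 64.64·25 + 12.16·362 + 73.58·380 = 33978.32.
Real GDP 1996 (at 1991 prices) = 36.80·25 + 6.74·362 + 42.25·380 = 19414.88.
Deflator = Nominal/Real × 100 = 33978.32/19414.88 × 100 = 175.012.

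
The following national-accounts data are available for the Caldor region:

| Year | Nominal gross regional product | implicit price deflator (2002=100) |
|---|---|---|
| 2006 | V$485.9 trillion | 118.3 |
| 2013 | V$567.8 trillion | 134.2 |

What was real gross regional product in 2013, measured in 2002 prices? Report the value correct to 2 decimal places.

V$423.10 trillion

Real gross regional product = Nominal / (implicit price deflator/100) = 567.8 / 1.342 = 423.10.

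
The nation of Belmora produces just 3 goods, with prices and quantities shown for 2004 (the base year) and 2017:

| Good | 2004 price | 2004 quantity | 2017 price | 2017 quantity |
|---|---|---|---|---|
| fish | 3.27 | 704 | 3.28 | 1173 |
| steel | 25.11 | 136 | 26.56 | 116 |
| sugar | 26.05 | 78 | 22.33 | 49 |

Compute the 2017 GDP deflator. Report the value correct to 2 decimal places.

99.97

Nominal GDP 2017 = 3.28·1173 + 26.56·116 + 22.33·49 = 8022.57.
Real GDP 2017 (at 2004 prices) = 3.27·1173 + 25.11·116 + 26.05·49 = 8024.92.
Deflator = Nominal/Real × 100 = 8022.57/8024.92 × 100 = 99.971.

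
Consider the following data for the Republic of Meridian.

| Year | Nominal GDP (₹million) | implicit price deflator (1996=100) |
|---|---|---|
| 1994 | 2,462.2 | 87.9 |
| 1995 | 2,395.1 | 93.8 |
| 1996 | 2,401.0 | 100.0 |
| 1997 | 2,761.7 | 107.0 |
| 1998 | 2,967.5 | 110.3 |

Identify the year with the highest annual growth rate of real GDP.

1995: real = 2395.1/0.938 = 2553.41; growth vs 1994 (2801.14) = -8.84%.
1996: real = 2401.0/1.000 = 2401.00; growth vs 1995 (2553.41) = -5.97%.
1997: real = 2761.7/1.070 = 2581.03; growth vs 1996 (2401.00) = 7.50%.
1998: real = 2967.5/1.103 = 2690.39; growth vs 1997 (2581.03) = 4.24%.

1997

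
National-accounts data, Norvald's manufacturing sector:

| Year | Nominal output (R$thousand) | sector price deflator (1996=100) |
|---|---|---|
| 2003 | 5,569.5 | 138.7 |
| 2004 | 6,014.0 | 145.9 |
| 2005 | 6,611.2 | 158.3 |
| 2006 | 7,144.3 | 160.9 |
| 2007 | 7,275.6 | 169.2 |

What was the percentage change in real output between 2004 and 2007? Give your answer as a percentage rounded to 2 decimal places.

4.32%

Real output 2004 = 6014.0/1.459 = 4122.00.
Real output 2007 = 7275.6/1.692 = 4300.00.
Change = 4300.00/4122.00 − 1 = 0.0432.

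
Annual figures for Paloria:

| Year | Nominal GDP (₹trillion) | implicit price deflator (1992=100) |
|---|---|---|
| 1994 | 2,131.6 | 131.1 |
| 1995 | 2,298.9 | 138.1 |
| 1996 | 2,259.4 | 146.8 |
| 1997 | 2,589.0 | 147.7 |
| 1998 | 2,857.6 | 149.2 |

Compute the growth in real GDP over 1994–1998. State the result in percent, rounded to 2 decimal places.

Real GDP 1994 = 2131.6/1.311 = 1625.93.
Real GDP 1998 = 2857.6/1.492 = 1915.28.
Change = 1915.28/1625.93 − 1 = 0.1780.

17.80%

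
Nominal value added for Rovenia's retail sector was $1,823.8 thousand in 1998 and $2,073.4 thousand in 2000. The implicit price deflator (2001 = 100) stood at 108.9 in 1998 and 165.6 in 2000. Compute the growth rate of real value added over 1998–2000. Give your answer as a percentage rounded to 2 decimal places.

-25.24%

Deflate each year: 1998 → 1823.8/1.089 = 1674.75; 2000 → 2073.4/1.656 = 1252.05.
So real value added changed by 1252.05/1674.75 − 1 = -0.2524, i.e. -25.24%.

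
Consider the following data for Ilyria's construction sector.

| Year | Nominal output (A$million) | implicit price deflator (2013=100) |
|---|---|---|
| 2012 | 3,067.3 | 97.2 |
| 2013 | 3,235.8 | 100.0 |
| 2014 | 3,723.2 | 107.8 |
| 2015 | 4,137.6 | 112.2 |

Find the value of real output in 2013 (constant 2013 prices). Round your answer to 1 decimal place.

A$3,235.8 million

Real output 2013 = 3235.8 / 1.000 = 3235.80.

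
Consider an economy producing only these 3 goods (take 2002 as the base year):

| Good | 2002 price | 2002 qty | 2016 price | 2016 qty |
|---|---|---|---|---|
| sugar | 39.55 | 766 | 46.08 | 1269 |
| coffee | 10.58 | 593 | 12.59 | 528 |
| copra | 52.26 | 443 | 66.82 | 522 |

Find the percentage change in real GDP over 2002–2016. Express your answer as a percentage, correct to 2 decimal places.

Real GDP 2002 = Nominal GDP 2002 = 39.55·766 + 10.58·593 + 52.26·443 = 59720.42.
Real GDP 2016 (at 2002 prices) = 39.55·1269 + 10.58·528 + 52.26·522 = 83054.91.
Real growth = 83054.91/59720.42 − 1 = 0.3907.

39.07%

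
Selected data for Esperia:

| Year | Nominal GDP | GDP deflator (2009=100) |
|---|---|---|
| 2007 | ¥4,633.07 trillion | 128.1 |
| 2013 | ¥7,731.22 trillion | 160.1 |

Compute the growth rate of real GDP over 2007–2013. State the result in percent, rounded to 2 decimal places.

Deflate each year: 2007 → 4633.07/1.281 = 3616.76; 2013 → 7731.22/1.601 = 4828.99.
So real GDP changed by 4828.99/3616.76 − 1 = 0.3352, i.e. 33.52%.

33.52%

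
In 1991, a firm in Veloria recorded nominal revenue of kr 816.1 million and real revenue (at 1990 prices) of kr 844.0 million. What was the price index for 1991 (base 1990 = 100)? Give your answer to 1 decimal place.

price index = (Nominal / Real) × 100 = 816.1 / 844.0 × 100 = 96.69.

96.7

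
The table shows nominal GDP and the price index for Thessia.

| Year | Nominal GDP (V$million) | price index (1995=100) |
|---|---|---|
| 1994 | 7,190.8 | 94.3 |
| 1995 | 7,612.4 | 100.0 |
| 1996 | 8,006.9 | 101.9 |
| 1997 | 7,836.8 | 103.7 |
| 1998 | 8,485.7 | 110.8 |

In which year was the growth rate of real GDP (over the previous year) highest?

1996

1995: real = 7612.4/1.000 = 7612.40; growth vs 1994 (7625.45) = -0.17%.
1996: real = 8006.9/1.019 = 7857.61; growth vs 1995 (7612.40) = 3.22%.
1997: real = 7836.8/1.037 = 7557.18; growth vs 1996 (7857.61) = -3.82%.
1998: real = 8485.7/1.108 = 7658.57; growth vs 1997 (7557.18) = 1.34%.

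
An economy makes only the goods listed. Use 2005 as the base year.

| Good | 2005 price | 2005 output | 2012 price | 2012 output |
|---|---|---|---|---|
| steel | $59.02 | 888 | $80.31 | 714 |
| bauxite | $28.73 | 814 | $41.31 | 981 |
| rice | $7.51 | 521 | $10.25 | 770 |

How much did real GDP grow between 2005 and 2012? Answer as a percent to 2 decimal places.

-4.52%

Real GDP 2005 = Nominal GDP 2005 = 59.02·888 + 28.73·814 + 7.51·521 = 79708.69.
Real GDP 2012 (at 2005 prices) = 59.02·714 + 28.73·981 + 7.51·770 = 76107.11.
Real growth = 76107.11/79708.69 − 1 = -0.0452.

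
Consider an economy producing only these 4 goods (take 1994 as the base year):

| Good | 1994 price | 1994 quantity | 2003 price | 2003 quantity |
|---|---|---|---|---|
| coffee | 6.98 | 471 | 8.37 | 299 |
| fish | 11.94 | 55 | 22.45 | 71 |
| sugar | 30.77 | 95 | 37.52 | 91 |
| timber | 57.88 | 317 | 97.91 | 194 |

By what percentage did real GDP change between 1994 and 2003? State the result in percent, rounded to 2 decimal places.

Real GDP 1994 = Nominal GDP 1994 = 6.98·471 + 11.94·55 + 30.77·95 + 57.88·317 = 25215.39.
Real GDP 2003 (at 1994 prices) = 6.98·299 + 11.94·71 + 30.77·91 + 57.88·194 = 16963.55.
Real growth = 16963.55/25215.39 − 1 = -0.3273.

-32.73%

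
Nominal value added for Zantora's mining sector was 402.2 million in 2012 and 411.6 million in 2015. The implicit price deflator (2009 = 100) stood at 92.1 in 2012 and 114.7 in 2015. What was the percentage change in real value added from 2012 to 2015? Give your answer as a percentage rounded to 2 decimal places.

Deflate each year: 2012 → 402.2/0.921 = 436.70; 2015 → 411.6/1.147 = 358.85.
So real value added changed by 358.85/436.70 − 1 = -0.1783, i.e. -17.83%.

-17.83%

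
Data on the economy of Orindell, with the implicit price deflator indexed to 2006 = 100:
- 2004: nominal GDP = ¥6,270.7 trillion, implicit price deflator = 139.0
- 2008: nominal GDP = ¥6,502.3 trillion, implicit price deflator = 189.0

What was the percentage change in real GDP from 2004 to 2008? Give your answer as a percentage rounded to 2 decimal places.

-23.74%

Real GDP 2004 = 6270.7 / 1.390 = 4511.29.
Real GDP 2008 = 6502.3 / 1.890 = 3440.37.
Real growth = 3440.37 / 4511.29 − 1 = -0.2374.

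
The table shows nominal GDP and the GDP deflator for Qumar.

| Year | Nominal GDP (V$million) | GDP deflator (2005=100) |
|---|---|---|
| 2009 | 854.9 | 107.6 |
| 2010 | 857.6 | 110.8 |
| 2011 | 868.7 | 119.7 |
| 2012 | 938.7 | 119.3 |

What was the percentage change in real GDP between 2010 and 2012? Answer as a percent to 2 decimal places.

Real GDP 2010 = 857.6/1.108 = 774.01.
Real GDP 2012 = 938.7/1.193 = 786.84.
Change = 786.84/774.01 − 1 = 0.0166.

1.66%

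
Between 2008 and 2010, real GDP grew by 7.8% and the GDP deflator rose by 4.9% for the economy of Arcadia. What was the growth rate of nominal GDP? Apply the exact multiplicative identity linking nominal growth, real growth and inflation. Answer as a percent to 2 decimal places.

13.08%

(1 + g_nom) = (1 + g_real)(1 + π) = 1.0780 × 1.0490 = 1.13082.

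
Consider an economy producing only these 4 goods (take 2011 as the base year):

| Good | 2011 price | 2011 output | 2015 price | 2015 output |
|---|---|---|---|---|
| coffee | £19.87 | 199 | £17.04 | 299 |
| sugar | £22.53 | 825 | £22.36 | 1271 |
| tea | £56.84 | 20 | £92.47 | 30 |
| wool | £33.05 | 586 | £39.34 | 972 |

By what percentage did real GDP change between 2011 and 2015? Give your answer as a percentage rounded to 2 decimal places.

Real GDP 2011 = Nominal GDP 2011 = 19.87·199 + 22.53·825 + 56.84·20 + 33.05·586 = 43045.48.
Real GDP 2015 (at 2011 prices) = 19.87·299 + 22.53·1271 + 56.84·30 + 33.05·972 = 68406.56.
Real growth = 68406.56/43045.48 − 1 = 0.5892.

58.92%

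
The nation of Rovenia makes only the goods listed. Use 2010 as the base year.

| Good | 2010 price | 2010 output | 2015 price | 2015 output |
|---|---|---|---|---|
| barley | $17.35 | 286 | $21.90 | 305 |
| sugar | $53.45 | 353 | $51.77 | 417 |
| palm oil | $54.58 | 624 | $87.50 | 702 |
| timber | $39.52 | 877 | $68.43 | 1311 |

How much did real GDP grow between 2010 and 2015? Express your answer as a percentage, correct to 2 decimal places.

Real GDP 2010 = Nominal GDP 2010 = 17.35·286 + 53.45·353 + 54.58·624 + 39.52·877 = 92546.91.
Real GDP 2015 (at 2010 prices) = 17.35·305 + 53.45·417 + 54.58·702 + 39.52·1311 = 117706.28.
Real growth = 117706.28/92546.91 − 1 = 0.2719.

27.19%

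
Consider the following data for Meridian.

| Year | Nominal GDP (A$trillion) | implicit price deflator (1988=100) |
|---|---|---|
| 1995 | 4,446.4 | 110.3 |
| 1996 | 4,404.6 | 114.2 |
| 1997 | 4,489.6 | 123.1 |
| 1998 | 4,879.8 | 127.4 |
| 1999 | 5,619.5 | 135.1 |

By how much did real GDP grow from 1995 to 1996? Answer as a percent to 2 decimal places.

-4.32%

Real GDP 1995 = 4446.4/1.103 = 4031.19.
Real GDP 1996 = 4404.6/1.142 = 3856.92.
Change = 3856.92/4031.19 − 1 = -0.0432.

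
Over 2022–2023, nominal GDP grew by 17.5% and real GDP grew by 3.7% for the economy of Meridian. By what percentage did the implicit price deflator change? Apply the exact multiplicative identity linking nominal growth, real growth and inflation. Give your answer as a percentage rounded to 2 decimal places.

13.31%

(1 + g_nom) = (1 + g_real)(1 + π), so π = 1.1750 / 1.0370 − 1 = 0.13308.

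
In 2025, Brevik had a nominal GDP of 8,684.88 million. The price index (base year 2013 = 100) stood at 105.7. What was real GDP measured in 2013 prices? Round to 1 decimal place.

Real GDP = Nominal / (price index/100) = 8684.88 / 1.057 = 8216.54.

8,216.5 million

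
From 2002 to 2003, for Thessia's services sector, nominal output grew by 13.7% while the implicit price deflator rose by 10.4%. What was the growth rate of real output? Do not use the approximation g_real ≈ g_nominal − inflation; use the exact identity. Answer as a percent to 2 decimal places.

(1 + g_nom) = (1 + g_real)(1 + π), so g_real = 1.1370 / 1.1040 − 1 = 0.02989.

2.99%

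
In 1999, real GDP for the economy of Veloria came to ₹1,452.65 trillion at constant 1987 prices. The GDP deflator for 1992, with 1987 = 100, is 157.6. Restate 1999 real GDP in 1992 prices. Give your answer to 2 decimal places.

Real GDP in 1992 prices = Real GDP in 1987 prices × (P_1992/P_1987) = 1452.65 × 1.576 = 2289.38.

₹2,289.38 trillion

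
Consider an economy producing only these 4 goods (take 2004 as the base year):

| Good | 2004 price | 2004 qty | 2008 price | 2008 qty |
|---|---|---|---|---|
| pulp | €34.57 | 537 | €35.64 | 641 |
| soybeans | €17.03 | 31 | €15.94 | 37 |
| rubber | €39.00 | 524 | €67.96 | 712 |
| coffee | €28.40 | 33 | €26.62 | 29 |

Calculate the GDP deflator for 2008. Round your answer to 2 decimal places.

141.29

Nominal GDP 2008 = 35.64·641 + 15.94·37 + 67.96·712 + 26.62·29 = 72594.52.
Real GDP 2008 (at 2004 prices) = 34.57·641 + 17.03·37 + 39.00·712 + 28.40·29 = 51381.08.
Deflator = Nominal/Real × 100 = 72594.52/51381.08 × 100 = 141.286.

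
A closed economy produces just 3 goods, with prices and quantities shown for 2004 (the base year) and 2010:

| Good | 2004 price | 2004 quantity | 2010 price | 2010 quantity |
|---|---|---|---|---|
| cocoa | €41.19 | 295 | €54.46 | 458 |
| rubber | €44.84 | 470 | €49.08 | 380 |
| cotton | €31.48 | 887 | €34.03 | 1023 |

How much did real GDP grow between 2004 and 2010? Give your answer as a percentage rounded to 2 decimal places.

Real GDP 2004 = Nominal GDP 2004 = 41.19·295 + 44.84·470 + 31.48·887 = 61148.61.
Real GDP 2010 (at 2004 prices) = 41.19·458 + 44.84·380 + 31.48·1023 = 68108.26.
Real growth = 68108.26/61148.61 − 1 = 0.1138.

11.38%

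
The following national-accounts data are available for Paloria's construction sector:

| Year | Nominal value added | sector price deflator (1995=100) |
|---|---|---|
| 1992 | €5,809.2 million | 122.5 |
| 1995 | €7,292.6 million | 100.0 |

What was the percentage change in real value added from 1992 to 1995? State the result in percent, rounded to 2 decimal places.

Deflate each year: 1992 → 5809.2/1.225 = 4742.20; 1995 → 7292.6/1.000 = 7292.60.
So real value added changed by 7292.60/4742.20 − 1 = 0.5378, i.e. 53.78%.

53.78%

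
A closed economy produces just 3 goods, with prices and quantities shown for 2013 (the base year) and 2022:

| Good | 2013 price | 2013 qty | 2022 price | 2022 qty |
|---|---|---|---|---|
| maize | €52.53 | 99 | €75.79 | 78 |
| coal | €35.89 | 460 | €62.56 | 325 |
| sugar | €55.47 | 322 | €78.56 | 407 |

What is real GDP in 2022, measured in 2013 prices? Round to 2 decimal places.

€38337.88

Real GDP 2022 = Σ (p_2013 × q_2022) = 52.53·78 + 35.89·325 + 55.47·407 = 38337.88.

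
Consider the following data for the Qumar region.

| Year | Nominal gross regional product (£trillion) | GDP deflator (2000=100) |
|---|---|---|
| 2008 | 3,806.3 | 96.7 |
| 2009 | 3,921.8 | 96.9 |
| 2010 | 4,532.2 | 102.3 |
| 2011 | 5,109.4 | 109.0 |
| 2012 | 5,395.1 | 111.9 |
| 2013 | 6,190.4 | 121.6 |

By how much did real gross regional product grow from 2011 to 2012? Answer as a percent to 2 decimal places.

Real gross regional product 2011 = 5109.4/1.090 = 4687.52.
Real gross regional product 2012 = 5395.1/1.119 = 4821.36.
Change = 4821.36/4687.52 − 1 = 0.0286.

2.86%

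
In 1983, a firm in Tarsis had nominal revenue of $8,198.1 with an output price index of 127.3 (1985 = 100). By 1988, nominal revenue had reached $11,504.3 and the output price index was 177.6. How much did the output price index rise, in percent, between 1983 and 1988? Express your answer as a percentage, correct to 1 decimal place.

39.5%

Price-level change = 177.6 / 127.3 − 1 = 0.3951.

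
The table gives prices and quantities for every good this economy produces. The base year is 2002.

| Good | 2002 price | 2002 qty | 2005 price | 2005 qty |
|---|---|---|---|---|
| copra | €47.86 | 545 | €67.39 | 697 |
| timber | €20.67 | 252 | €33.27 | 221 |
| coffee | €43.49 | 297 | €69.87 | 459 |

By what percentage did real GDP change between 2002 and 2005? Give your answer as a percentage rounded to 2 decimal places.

Real GDP 2002 = Nominal GDP 2002 = 47.86·545 + 20.67·252 + 43.49·297 = 44209.07.
Real GDP 2005 (at 2002 prices) = 47.86·697 + 20.67·221 + 43.49·459 = 57888.40.
Real growth = 57888.40/44209.07 − 1 = 0.3094.

30.94%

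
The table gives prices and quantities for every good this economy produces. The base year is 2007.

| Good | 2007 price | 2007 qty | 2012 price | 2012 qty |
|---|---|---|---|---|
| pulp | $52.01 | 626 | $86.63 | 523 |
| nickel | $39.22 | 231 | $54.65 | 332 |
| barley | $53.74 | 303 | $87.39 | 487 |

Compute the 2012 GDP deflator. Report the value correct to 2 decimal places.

159.67

Nominal GDP 2012 = 86.63·523 + 54.65·332 + 87.39·487 = 106010.22.
Real GDP 2012 (at 2007 prices) = 52.01·523 + 39.22·332 + 53.74·487 = 66393.65.
Deflator = Nominal/Real × 100 = 106010.22/66393.65 × 100 = 159.669.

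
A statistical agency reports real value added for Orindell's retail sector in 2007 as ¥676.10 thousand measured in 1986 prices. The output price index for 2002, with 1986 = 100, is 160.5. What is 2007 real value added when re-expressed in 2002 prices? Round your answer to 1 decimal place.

¥1,085.1 thousand

Real value added in 2002 prices = Real value added in 1986 prices × (P_2002/P_1986) = 676.10 × 1.605 = 1085.14.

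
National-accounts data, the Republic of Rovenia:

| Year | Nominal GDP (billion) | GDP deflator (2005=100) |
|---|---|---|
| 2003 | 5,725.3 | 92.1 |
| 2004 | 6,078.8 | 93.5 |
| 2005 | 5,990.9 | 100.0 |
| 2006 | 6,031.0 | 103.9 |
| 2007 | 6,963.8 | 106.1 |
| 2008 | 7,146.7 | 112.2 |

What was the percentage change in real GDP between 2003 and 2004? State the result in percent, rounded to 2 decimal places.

4.58%

Real GDP 2003 = 5725.3/0.921 = 6216.40.
Real GDP 2004 = 6078.8/0.935 = 6501.39.
Change = 6501.39/6216.40 − 1 = 0.0458.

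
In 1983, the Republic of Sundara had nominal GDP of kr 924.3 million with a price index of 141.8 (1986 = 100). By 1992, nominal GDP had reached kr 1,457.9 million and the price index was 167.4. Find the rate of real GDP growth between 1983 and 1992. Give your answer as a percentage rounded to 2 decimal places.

Deflate each year: 1983 → 924.3/1.418 = 651.83; 1992 → 1457.9/1.674 = 870.91.
So real GDP changed by 870.91/651.83 − 1 = 0.3361, i.e. 33.61%.

33.61%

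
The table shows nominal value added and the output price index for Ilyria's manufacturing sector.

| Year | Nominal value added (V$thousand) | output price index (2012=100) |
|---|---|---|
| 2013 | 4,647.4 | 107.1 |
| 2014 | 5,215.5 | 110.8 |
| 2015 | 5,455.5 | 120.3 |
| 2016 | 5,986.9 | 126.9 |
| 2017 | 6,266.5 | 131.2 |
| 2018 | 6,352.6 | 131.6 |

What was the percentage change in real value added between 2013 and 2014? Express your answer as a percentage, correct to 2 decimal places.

Real value added 2013 = 4647.4/1.071 = 4339.31.
Real value added 2014 = 5215.5/1.108 = 4707.13.
Change = 4707.13/4339.31 − 1 = 0.0848.

8.48%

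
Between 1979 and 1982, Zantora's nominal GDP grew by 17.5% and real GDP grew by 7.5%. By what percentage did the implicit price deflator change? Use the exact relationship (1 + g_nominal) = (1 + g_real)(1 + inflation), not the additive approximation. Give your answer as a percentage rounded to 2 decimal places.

(1 + g_nom) = (1 + g_real)(1 + π), so π = 1.1750 / 1.0750 − 1 = 0.09302.

9.30%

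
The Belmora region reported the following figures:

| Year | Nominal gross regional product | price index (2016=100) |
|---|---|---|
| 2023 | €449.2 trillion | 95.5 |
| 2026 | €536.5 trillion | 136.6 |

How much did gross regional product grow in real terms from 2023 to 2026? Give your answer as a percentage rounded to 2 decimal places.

-16.50%

Real gross regional product 2023 = 449.2 / 0.955 = 470.37.
Real gross regional product 2026 = 536.5 / 1.366 = 392.75.
Real growth = 392.75 / 470.37 − 1 = -0.1650.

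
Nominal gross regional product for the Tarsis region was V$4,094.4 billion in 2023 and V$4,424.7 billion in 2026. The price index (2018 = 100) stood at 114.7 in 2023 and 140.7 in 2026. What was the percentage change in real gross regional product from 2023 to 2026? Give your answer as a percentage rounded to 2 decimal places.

-11.90%

Deflate each year: 2023 → 4094.4/1.147 = 3569.66; 2026 → 4424.7/1.407 = 3144.78.
So real gross regional product changed by 3144.78/3569.66 − 1 = -0.1190, i.e. -11.90%.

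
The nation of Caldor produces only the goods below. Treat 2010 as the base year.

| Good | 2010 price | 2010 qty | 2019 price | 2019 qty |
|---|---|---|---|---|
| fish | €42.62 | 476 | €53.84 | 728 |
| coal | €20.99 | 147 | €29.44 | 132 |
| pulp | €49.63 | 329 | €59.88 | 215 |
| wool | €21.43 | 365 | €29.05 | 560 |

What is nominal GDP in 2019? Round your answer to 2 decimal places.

€72223.80

Nominal GDP 2019 = Σ (p_2019 × q_2019) = 53.84·728 + 29.44·132 + 59.88·215 + 29.05·560 = 72223.80.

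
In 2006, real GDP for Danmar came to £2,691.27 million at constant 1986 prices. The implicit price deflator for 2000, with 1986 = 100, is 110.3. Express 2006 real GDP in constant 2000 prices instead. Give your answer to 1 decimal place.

£2,968.5 million

Real GDP in 2000 prices = Real GDP in 1986 prices × (P_2000/P_1986) = 2691.27 × 1.103 = 2968.47.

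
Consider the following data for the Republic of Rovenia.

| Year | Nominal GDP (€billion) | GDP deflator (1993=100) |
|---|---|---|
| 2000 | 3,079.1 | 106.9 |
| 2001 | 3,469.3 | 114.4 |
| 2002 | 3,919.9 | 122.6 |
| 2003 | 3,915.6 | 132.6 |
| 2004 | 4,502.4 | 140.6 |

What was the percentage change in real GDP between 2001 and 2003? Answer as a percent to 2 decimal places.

-2.63%

Real GDP 2001 = 3469.3/1.144 = 3032.60.
Real GDP 2003 = 3915.6/1.326 = 2952.94.
Change = 2952.94/3032.60 − 1 = -0.0263.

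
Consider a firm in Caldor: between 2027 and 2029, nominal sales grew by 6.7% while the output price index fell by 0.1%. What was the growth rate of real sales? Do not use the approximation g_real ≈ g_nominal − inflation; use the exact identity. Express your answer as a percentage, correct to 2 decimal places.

(1 + g_nom) = (1 + g_real)(1 + π), so g_real = 1.0670 / 0.9990 − 1 = 0.06807.

6.81%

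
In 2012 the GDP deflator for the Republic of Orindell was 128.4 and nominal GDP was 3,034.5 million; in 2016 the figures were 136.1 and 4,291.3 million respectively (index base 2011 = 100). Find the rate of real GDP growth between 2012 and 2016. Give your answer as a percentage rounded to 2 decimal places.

Real GDP 2012 = 3034.5 / 1.284 = 2363.32.
Real GDP 2016 = 4291.3 / 1.361 = 3153.05.
Real growth = 3153.05 / 2363.32 − 1 = 0.3342.

33.42%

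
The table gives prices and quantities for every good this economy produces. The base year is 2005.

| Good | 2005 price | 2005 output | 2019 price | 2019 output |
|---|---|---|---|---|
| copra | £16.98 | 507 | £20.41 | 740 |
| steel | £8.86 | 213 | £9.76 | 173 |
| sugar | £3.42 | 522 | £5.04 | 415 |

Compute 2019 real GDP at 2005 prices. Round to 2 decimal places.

£15517.28

Real GDP 2019 = Σ (p_2005 × q_2019) = 16.98·740 + 8.86·173 + 3.42·415 = 15517.28.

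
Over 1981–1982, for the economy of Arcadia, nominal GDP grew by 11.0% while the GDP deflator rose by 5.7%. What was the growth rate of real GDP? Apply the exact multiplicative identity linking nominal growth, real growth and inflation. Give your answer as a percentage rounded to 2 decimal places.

5.01%

(1 + g_nom) = (1 + g_real)(1 + π), so g_real = 1.1100 / 1.0570 − 1 = 0.05014.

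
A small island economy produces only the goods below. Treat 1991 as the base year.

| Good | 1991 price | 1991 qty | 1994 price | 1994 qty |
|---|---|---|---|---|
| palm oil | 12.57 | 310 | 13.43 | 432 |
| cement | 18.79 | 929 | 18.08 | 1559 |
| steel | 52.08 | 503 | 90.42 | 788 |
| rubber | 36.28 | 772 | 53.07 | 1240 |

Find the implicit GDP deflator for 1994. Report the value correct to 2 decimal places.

141.65

Nominal GDP 1994 = 13.43·432 + 18.08·1559 + 90.42·788 + 53.07·1240 = 171046.24.
Real GDP 1994 (at 1991 prices) = 12.57·432 + 18.79·1559 + 52.08·788 + 36.28·1240 = 120750.09.
Deflator = Nominal/Real × 100 = 171046.24/120750.09 × 100 = 141.653.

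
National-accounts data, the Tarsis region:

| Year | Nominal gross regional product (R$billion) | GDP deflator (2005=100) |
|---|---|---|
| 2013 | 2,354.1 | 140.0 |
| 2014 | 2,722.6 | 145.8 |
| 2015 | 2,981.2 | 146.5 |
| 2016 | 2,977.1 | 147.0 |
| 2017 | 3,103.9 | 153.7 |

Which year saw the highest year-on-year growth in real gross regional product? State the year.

2014: real = 2722.6/1.458 = 1867.35; growth vs 2013 (1681.50) = 11.05%.
2015: real = 2981.2/1.465 = 2034.95; growth vs 2014 (1867.35) = 8.98%.
2016: real = 2977.1/1.470 = 2025.24; growth vs 2015 (2034.95) = -0.48%.
2017: real = 3103.9/1.537 = 2019.45; growth vs 2016 (2025.24) = -0.29%.

2014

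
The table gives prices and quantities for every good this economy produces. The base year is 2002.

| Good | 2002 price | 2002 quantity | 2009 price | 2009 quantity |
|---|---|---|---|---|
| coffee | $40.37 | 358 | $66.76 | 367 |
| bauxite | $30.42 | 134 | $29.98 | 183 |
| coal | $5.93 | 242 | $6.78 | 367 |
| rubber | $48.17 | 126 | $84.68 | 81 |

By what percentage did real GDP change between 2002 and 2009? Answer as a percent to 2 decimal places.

1.64%

Real GDP 2002 = Nominal GDP 2002 = 40.37·358 + 30.42·134 + 5.93·242 + 48.17·126 = 26033.22.
Real GDP 2009 (at 2002 prices) = 40.37·367 + 30.42·183 + 5.93·367 + 48.17·81 = 26460.73.
Real growth = 26460.73/26033.22 − 1 = 0.0164.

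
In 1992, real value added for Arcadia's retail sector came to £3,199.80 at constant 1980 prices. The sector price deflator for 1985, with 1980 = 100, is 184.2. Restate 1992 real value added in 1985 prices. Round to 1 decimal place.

£5,894.0

Real value added in 1985 prices = Real value added in 1980 prices × (P_1985/P_1980) = 3199.80 × 1.842 = 5894.03.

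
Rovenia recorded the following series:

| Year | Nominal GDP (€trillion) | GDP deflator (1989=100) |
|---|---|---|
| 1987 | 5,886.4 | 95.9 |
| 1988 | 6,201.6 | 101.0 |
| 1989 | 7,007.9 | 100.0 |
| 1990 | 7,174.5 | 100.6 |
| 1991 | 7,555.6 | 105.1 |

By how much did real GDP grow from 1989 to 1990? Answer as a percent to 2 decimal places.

1.77%

Real GDP 1989 = 7007.9/1.000 = 7007.90.
Real GDP 1990 = 7174.5/1.006 = 7131.71.
Change = 7131.71/7007.90 − 1 = 0.0177.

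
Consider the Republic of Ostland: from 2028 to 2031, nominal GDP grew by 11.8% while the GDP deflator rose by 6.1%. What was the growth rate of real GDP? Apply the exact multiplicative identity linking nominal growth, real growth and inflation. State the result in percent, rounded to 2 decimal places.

(1 + g_nom) = (1 + g_real)(1 + π), so g_real = 1.1180 / 1.0610 − 1 = 0.05372.

5.37%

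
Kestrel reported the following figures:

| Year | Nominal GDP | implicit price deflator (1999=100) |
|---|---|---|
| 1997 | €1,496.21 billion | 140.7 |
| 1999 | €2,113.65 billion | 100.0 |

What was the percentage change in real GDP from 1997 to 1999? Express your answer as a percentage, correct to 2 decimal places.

Real GDP 1997 = 1496.21 / 1.407 = 1063.40.
Real GDP 1999 = 2113.65 / 1.000 = 2113.65.
Real growth = 2113.65 / 1063.40 − 1 = 0.9876.

98.76%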